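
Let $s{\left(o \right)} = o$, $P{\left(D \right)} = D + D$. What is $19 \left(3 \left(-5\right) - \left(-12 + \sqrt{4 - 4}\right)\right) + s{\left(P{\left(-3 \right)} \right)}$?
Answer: $-63$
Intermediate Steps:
$P{\left(D \right)} = 2 D$
$19 \left(3 \left(-5\right) - \left(-12 + \sqrt{4 - 4}\right)\right) + s{\left(P{\left(-3 \right)} \right)} = 19 \left(3 \left(-5\right) - \left(-12 + \sqrt{4 - 4}\right)\right) + 2 \left(-3\right) = 19 \left(-15 - \left(-12 + \sqrt{0}\right)\right) - 6 = 19 \left(-15 - \left(-12 + 0\right)\right) - 6 = 19 \left(-15 - -12\right) - 6 = 19 \left(-15 + 12\right) - 6 = 19 \left(-3\right) - 6 = -57 - 6 = -63$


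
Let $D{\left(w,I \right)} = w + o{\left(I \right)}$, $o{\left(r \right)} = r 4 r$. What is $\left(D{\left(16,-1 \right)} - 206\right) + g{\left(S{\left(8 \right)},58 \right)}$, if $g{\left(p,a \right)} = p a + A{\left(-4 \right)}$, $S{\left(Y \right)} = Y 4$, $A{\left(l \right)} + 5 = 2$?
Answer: $1667$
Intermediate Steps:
$A{\left(l \right)} = -3$ ($A{\left(l \right)} = -5 + 2 = -3$)
$S{\left(Y \right)} = 4 Y$
$o{\left(r \right)} = 4 r^{2}$ ($o{\left(r \right)} = 4 r r = 4 r^{2}$)
$g{\left(p,a \right)} = -3 + a p$ ($g{\left(p,a \right)} = p a - 3 = a p - 3 = -3 + a p$)
$D{\left(w,I \right)} = w + 4 I^{2}$
$\left(D{\left(16,-1 \right)} - 206\right) + g{\left(S{\left(8 \right)},58 \right)} = \left(\left(16 + 4 \left(-1\right)^{2}\right) - 206\right) - \left(3 - 58 \cdot 4 \cdot 8\right) = \left(\left(16 + 4 \cdot 1\right) - 206\right) + \left(-3 + 58 \cdot 32\right) = \left(\left(16 + 4\right) - 206\right) + \left(-3 + 1856\right) = \left(20 - 206\right) + 1853 = -186 + 1853 = 1667$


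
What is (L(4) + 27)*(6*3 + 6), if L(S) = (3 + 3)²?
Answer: 1512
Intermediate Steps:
L(S) = 36 (L(S) = 6² = 36)
(L(4) + 27)*(6*3 + 6) = (36 + 27)*(6*3 + 6) = 63*(18 + 6) = 63*24 = 1512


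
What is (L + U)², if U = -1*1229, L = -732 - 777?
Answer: 7496644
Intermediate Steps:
L = -1509
U = -1229
(L + U)² = (-1509 - 1229)² = (-2738)² = 7496644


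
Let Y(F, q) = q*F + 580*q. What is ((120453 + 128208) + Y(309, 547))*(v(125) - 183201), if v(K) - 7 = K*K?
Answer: -123153831136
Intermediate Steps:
v(K) = 7 + K**2 (v(K) = 7 + K*K = 7 + K**2)
Y(F, q) = 580*q + F*q (Y(F, q) = F*q + 580*q = 580*q + F*q)
((120453 + 128208) + Y(309, 547))*(v(125) - 183201) = ((120453 + 128208) + 547*(580 + 309))*((7 + 125**2) - 183201) = (248661 + 547*889)*((7 + 15625) - 183201) = (248661 + 486283)*(15632 - 183201) = 734944*(-167569) = -123153831136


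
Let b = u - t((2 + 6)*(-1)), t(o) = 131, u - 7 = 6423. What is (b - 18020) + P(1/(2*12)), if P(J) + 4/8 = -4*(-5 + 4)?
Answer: -23435/2 ≈ -11718.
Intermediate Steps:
u = 6430 (u = 7 + 6423 = 6430)
P(J) = 7/2 (P(J) = -1/2 - 4*(-5 + 4) = -1/2 - 4*(-1) = -1/2 + 4 = 7/2)
b = 6299 (b = 6430 - 1*131 = 6430 - 131 = 6299)
(b - 18020) + P(1/(2*12)) = (6299 - 18020) + 7/2 = -11721 + 7/2 = -23435/2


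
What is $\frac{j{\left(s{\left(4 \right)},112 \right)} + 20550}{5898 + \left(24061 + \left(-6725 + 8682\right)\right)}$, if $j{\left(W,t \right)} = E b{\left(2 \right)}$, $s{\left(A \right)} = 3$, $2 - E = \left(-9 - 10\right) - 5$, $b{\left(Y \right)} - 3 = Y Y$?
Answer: $\frac{5183}{7979} \approx 0.64958$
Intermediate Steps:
$b{\left(Y \right)} = 3 + Y^{2}$ ($b{\left(Y \right)} = 3 + Y Y = 3 + Y^{2}$)
$E = 26$ ($E = 2 - \left(\left(-9 - 10\right) - 5\right) = 2 - \left(-19 - 5\right) = 2 - -24 = 2 + 24 = 26$)
$j{\left(W,t \right)} = 182$ ($j{\left(W,t \right)} = 26 \left(3 + 2^{2}\right) = 26 \left(3 + 4\right) = 26 \cdot 7 = 182$)
$\frac{j{\left(s{\left(4 \right)},112 \right)} + 20550}{5898 + \left(24061 + \left(-6725 + 8682\right)\right)} = \frac{182 + 20550}{5898 + \left(24061 + \left(-6725 + 8682\right)\right)} = \frac{20732}{5898 + \left(24061 + 1957\right)} = \frac{20732}{5898 + 26018} = \frac{20732}{31916} = 20732 \cdot \frac{1}{31916} = \frac{5183}{7979}$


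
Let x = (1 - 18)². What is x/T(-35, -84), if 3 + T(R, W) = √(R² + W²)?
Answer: 289/88 ≈ 3.2841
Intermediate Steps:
x = 289 (x = (-17)² = 289)
T(R, W) = -3 + √(R² + W²)
x/T(-35, -84) = 289/(-3 + √((-35)² + (-84)²)) = 289/(-3 + √(1225 + 7056)) = 289/(-3 + √8281) = 289/(-3 + 91) = 289/88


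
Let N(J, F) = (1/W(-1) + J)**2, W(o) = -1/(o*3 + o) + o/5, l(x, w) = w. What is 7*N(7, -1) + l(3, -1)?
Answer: 5102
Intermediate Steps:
W(o) = -1/(4*o) + o/5 (W(o) = -1/(3*o + o) + o*(1/5) = -1/(4*o) + o/5)
N(J, F) = (20 + J)**2 (N(J, F) = (1/(-1/4/(-1) + (1/5)*(-1)) + J)**2 = (1/(-1/4*(-1) - 1/5) + J)**2 = (1/(1/4 - 1/5) + J)**2 = (1/(1/20) + J)**2 = (20 + J)**2)
7*N(7, -1) + l(3, -1) = 7*(20 + 7)**2 - 1 = 7*27**2 - 1 = 7*729 - 1 = 5103 - 1 = 5102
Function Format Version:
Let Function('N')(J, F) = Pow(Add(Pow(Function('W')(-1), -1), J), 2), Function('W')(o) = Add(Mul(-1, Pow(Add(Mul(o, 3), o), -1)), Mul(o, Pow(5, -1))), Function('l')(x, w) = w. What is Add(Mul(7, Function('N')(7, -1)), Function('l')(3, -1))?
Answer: 5102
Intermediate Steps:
Function('W')(o) = Add(Mul(Rational(-1, 4), Pow(o, -1)), Mul(Rational(1, 5), o)) (Function('W')(o) = Add(Mul(-1, Pow(Add(Mul(3, o), o), -1)), Mul(o, Rational(1, 5))) = Add(Mul(-1, Pow(Mul(4, o), -1)), Mul(Rational(1, 5), o)) = Add(Mul(-1, Mul(Rational(1, 4), Pow(o, -1))), Mul(Rational(1, 5), o)) = Add(Mul(Rational(-1, 4), Pow(o, -1)), Mul(Rational(1, 5), o)))
Function('N')(J, F) = Pow(Add(20, J), 2) (Function('N')(J, F) = Pow(Add(Pow(Add(Mul(Rational(-1, 4), Pow(-1, -1)), Mul(Rational(1, 5), -1)), -1), J), 2) = Pow(Add(Pow(Add(Mul(Rational(-1, 4), -1), Rational(-1, 5)), -1), J), 2) = Pow(Add(Pow(Add(Rational(1, 4), Rational(-1, 5)), -1), J), 2) = Pow(Add(Pow(Rational(1, 20), -1), J), 2) = Pow(Add(20, J), 2))
Add(Mul(7, Function('N')(7, -1)), Function('l')(3, -1)) = Add(Mul(7, Pow(Add(20, 7), 2)), -1) = Add(Mul(7, Pow(27, 2)), -1) = Add(Mul(7, 729), -1) = Add(5103, -1) = 5102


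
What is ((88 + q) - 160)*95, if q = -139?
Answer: -20045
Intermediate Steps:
((88 + q) - 160)*95 = ((88 - 139) - 160)*95 = (-51 - 160)*95 = -211*95 = -20045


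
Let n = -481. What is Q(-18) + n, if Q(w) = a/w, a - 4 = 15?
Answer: -8677/18 ≈ -482.06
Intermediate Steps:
a = 19 (a = 4 + 15 = 19)
Q(w) = 19/w
Q(-18) + n = 19/(-18) - 481 = 19*(-1/18) - 481 = -19/18 - 481 = -8677/18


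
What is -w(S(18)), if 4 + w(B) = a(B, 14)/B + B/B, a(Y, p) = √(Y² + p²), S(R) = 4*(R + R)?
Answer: 3 - √5233/72 ≈ 1.9953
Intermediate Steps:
S(R) = 8*R (S(R) = 4*(2*R) = 8*R)
w(B) = -3 + √(196 + B²)/B (w(B) = -4 + (√(B² + 14²)/B + B/B) = -4 + (√(B² + 196)/B + 1) = -4 + (√(196 + B²)/B + 1) = -4 + (1 + √(196 + B²)/B) = -3 + √(196 + B²)/B)
-w(S(18)) = -(-3 + √(196 + (8*18)²)/((8*18))) = -(-3 + √(196 + 144²)/144) = -(-3 + √(196 + 20736)/144) = -(-3 + √20932/144) = -(-3 + (2*√5233)/144) = -(-3 + √5233/72) = 3 - √5233/72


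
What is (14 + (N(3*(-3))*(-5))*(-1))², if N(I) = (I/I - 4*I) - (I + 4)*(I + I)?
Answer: 63001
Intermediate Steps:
N(I) = 1 - 4*I - 2*I*(4 + I) (N(I) = (1 - 4*I) - (4 + I)*2*I = (1 - 4*I) - 2*I*(4 + I) = 1 - 4*I - 2*I*(4 + I))
(14 + (N(3*(-3))*(-5))*(-1))² = (14 + ((1 - 36*(-3) - 2*(3*(-3))²)*(-5))*(-1))² = (14 + ((1 - 12*(-9) - 2*(-9)²)*(-5))*(-1))² = (14 + ((1 + 108 - 2*81)*(-5))*(-1))² = (14 + ((1 + 108 - 162)*(-5))*(-1))² = (14 - 53*(-5)*(-1))² = (14 + 265*(-1))² = (14 - 265)² = (-251)² = 63001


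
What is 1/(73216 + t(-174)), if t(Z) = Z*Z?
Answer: 1/103492 ≈ 9.6626e-6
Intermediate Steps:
t(Z) = Z**2
1/(73216 + t(-174)) = 1/(73216 + (-174)**2) = 1/(73216 + 30276) = 1/103492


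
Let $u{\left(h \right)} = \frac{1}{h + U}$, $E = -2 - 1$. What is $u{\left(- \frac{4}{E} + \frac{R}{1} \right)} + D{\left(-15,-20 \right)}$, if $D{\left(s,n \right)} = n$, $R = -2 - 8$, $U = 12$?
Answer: $- \frac{197}{10} \approx -19.7$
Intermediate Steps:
$R = -10$ ($R = -2 - 8 = -10$)
$E = -3$
$u{\left(h \right)} = \frac{1}{12 + h}$ ($u{\left(h \right)} = \frac{1}{h + 12} = \frac{1}{12 + h}$)
$u{\left(- \frac{4}{E} + \frac{R}{1} \right)} + D{\left(-15,-20 \right)} = \frac{1}{12 - \left(10 - \frac{4}{3}\right)} - 20 = \frac{1}{12 - \frac{26}{3}} - 20 = \frac{1}{\frac{10}{3}} - 20 = \frac{3}{10} - 20 = - \frac{197}{10}$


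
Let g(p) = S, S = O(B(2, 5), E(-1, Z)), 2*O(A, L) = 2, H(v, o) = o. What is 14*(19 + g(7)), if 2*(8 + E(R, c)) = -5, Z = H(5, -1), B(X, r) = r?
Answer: 280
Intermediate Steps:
Z = -1
E(R, c) = -21/2 (E(R, c) = -8 + (½)*(-5) = -8 - 5/2 = -21/2)
O(A, L) = 1 (O(A, L) = (½)*2 = 1)
S = 1
g(p) = 1
14*(19 + g(7)) = 14*(19 + 1) = 14*20 = 280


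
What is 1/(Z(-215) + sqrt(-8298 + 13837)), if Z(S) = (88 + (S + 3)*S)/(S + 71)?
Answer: -411012/123169345 - 1296*sqrt(5539)/123169345 ≈ -0.0041201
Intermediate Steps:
Z(S) = (88 + S*(3 + S))/(71 + S) (Z(S) = (88 + (3 + S)*S)/(71 + S) = (88 + S*(3 + S))/(71 + S))
1/(Z(-215) + sqrt(-8298 + 13837)) = 1/((88 + (-215)**2 + 3*(-215))/(71 - 215) + sqrt(-8298 + 13837)) = 1/((88 + 46225 - 645)/(-144) + sqrt(5539)) = 1/(-1/144*45668 + sqrt(5539)) = 1/(-11417/36 + sqrt(5539))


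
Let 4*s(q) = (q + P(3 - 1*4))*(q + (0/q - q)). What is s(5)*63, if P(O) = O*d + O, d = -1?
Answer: 0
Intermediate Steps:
P(O) = 0 (P(O) = O*(-1) + O = -O + O = 0)
s(q) = 0 (s(q) = ((q + 0)*(q + (0/q - q)))/4 = (q*(q + (0 - q)))/4 = (q*(q - q))/4 = (q*0)/4 = (¼)*0 = 0)
s(5)*63 = 0*63 = 0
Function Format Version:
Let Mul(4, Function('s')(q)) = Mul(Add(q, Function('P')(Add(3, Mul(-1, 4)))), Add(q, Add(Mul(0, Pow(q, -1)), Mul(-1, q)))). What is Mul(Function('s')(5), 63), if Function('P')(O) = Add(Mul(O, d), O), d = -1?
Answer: 0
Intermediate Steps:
Function('P')(O) = 0 (Function('P')(O) = Add(Mul(O, -1), O) = Add(Mul(-1, O), O) = 0)
Function('s')(q) = 0 (Function('s')(q) = Mul(Rational(1, 4), Mul(Add(q, 0), Add(q, Add(Mul(0, Pow(q, -1)), Mul(-1, q))))) = Mul(Rational(1, 4), Mul(q, Add(q, Add(0, Mul(-1, q))))) = Mul(Rational(1, 4), Mul(q, Add(q, Mul(-1, q)))) = Mul(Rational(1, 4), Mul(q, 0)) = Mul(Rational(1, 4), 0) = 0)
Mul(Function('s')(5), 63) = Mul(0, 63) = 0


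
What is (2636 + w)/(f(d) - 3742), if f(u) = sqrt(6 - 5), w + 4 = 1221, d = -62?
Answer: -3853/3741 ≈ -1.0299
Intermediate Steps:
w = 1217 (w = -4 + 1221 = 1217)
f(u) = 1 (f(u) = sqrt(1) = 1)
(2636 + w)/(f(d) - 3742) = (2636 + 1217)/(1 - 3742) = 3853/(-3741) = 3853*(-1/3741) = -3853/3741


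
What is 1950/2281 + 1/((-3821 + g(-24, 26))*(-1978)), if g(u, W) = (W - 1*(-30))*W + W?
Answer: 9021759181/10553142302 ≈ 0.85489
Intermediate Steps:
g(u, W) = W + W*(30 + W) (g(u, W) = (W + 30)*W + W = (30 + W)*W + W = W*(30 + W) + W = W + W*(30 + W))
1950/2281 + 1/((-3821 + g(-24, 26))*(-1978)) = 1950/2281 + 1/(-3821 + 26*(31 + 26)*(-1978)) = 1950*(1/2281) - 1/1978/(-3821 + 26*57) = 1950/2281 - 1/1978/(-3821 + 1482) = 1950/2281 - 1/1978/(-2339) = 1950/2281 - 1/2339*(-1/1978) = 1950/2281 + 1/4626542 = 9021759181/10553142302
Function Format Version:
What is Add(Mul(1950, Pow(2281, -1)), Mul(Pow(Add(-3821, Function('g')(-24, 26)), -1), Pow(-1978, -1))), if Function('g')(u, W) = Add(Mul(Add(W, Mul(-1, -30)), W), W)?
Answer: Rational(9021759181, 10553142302) ≈ 0.85489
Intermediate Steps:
Function('g')(u, W) = Add(W, Mul(W, Add(30, W))) (Function('g')(u, W) = Add(Mul(Add(W, 30), W), W) = Add(Mul(Add(30, W), W), W) = Add(Mul(W, Add(30, W)), W) = Add(W, Mul(W, Add(30, W))))
Add(Mul(1950, Pow(2281, -1)), Mul(Pow(Add(-3821, Function('g')(-24, 26)), -1), Pow(-1978, -1))) = Add(Mul(1950, Pow(2281, -1)), Mul(Pow(Add(-3821, Mul(26, Add(31, 26))), -1), Pow(-1978, -1))) = Add(Mul(1950, Rational(1, 2281)), Mul(Pow(Add(-3821, Mul(26, 57)), -1), Rational(-1, 1978))) = Add(Rational(1950, 2281), Mul(Pow(Add(-3821, 1482), -1), Rational(-1, 1978))) = Add(Rational(1950, 2281), Mul(Pow(-2339, -1), Rational(-1, 1978))) = Add(Rational(1950, 2281), Mul(Rational(-1, 2339), Rational(-1, 1978))) = Add(Rational(1950, 2281), Rational(1, 4626542)) = Rational(9021759181, 10553142302)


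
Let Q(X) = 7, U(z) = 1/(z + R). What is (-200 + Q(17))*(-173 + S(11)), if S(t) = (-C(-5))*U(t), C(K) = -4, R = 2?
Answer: 433285/13 ≈ 33330.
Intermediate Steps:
U(z) = 1/(2 + z) (U(z) = 1/(z + 2) = 1/(2 + z))
S(t) = 4/(2 + t) (S(t) = (-1*(-4))/(2 + t) = 4/(2 + t))
(-200 + Q(17))*(-173 + S(11)) = (-200 + 7)*(-173 + 4/(2 + 11)) = -193*(-173 + 4/13) = -193*(-2245/13) = 433285/13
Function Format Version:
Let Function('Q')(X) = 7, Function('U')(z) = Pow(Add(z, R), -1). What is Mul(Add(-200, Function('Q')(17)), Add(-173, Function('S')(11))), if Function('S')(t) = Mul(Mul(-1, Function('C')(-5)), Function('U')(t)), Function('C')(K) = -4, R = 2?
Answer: Rational(433285, 13) ≈ 33330.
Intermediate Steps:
Function('U')(z) = Pow(Add(2, z), -1) (Function('U')(z) = Pow(Add(z, 2), -1) = Pow(Add(2, z), -1))
Function('S')(t) = Mul(4, Pow(Add(2, t), -1)) (Function('S')(t) = Mul(Mul(-1, -4), Pow(Add(2, t), -1)) = Mul(4, Pow(Add(2, t), -1)))
Mul(Add(-200, Function('Q')(17)), Add(-173, Function('S')(11))) = Mul(Add(-200, 7), Add(-173, Mul(4, Pow(Add(2, 11), -1)))) = Mul(-193, Add(-173, Mul(4, Pow(13, -1)))) = Mul(-193, Add(-173, Mul(4, Rational(1, 13)))) = Mul(-193, Add(-173, Rational(4, 13))) = Mul(-193, Rational(-2245, 13)) = Rational(433285, 13)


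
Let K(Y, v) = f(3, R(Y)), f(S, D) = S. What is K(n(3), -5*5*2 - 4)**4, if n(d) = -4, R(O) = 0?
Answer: 81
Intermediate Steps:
K(Y, v) = 3
K(n(3), -5*5*2 - 4)**4 = 3**4 = 81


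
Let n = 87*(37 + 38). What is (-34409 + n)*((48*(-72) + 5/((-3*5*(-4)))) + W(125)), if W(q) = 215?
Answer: 271109161/3 ≈ 9.0370e+7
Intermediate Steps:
n = 6525 (n = 87*75 = 6525)
(-34409 + n)*((48*(-72) + 5/((-3*5*(-4)))) + W(125)) = (-34409 + 6525)*((48*(-72) + 5/((-3*5*(-4)))) + 215) = -27884*((-3456 + 5/((-15*(-4)))) + 215) = -27884*((-3456 + 5/60) + 215) = -27884*((-3456 + 5*(1/60)) + 215) = -27884*((-3456 + 1/12) + 215) = -27884*(-41471/12 + 215) = -27884*(-38891/12) = 271109161/3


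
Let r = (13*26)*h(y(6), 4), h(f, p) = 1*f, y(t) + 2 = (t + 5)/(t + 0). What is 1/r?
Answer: -3/169 ≈ -0.017751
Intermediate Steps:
y(t) = -2 + (5 + t)/t (y(t) = -2 + (t + 5)/(t + 0) = -2 + (5 + t)/t)
h(f, p) = f
r = -169/3 (r = (13*26)*((5 - 1*6)/6) = 338*((5 - 6)/6) = 338*((⅙)*(-1)) = 338*(-⅙) = -169/3 ≈ -56.333)
1/r = 1/(-169/3) = -3/169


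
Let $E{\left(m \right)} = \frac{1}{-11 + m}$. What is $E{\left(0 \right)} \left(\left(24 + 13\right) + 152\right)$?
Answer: $- \frac{189}{11} \approx -17.182$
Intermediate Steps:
$E{\left(0 \right)} \left(\left(24 + 13\right) + 152\right) = \frac{\left(24 + 13\right) + 152}{-11 + 0} = \frac{37 + 152}{-11} = \left(- \frac{1}{11}\right) 189 = - \frac{189}{11}$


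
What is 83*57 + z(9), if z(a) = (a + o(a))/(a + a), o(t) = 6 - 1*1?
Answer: 42586/9 ≈ 4731.8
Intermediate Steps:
o(t) = 5 (o(t) = 6 - 1 = 5)
z(a) = (5 + a)/(2*a) (z(a) = (a + 5)/(a + a) = (5 + a)/((2*a)) = (5 + a)*(1/(2*a)) = (5 + a)/(2*a))
83*57 + z(9) = 83*57 + (½)*(5 + 9)/9 = 4731 + (½)*(⅑)*14 = 4731 + 7/9 = 42586/9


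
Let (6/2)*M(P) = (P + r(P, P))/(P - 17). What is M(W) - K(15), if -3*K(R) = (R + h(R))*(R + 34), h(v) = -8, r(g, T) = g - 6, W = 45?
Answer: 346/3 ≈ 115.33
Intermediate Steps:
r(g, T) = -6 + g
M(P) = (-6 + 2*P)/(3*(-17 + P)) (M(P) = ((P + (-6 + P))/(P - 17))/3 = ((-6 + 2*P)/(-17 + P))/3 = (-6 + 2*P)/(3*(-17 + P)))
K(R) = -(-8 + R)*(34 + R)/3 (K(R) = -(R - 8)*(R + 34)/3 = -(-8 + R)*(34 + R)/3)
M(W) - K(15) = 2*(-3 + 45)/(3*(-17 + 45)) - (272/3 - 26/3*15 - ⅓*15²) = (⅔)*42/28 - (272/3 - 130 - ⅓*225) = (⅔)*(1/28)*42 - (272/3 - 130 - 75) = 1 - 1*(-343/3) = 1 + 343/3 = 346/3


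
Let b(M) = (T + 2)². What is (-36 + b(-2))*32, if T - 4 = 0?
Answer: 0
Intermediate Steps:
T = 4 (T = 4 + 0 = 4)
b(M) = 36 (b(M) = (4 + 2)² = 6² = 36)
(-36 + b(-2))*32 = (-36 + 36)*32 = 0*32 = 0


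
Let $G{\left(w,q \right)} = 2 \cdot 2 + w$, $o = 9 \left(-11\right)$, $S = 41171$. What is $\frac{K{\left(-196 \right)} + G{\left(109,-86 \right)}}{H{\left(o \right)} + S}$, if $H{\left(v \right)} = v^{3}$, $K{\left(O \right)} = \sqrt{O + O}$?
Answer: $- \frac{113}{929128} - \frac{7 i \sqrt{2}}{464564} \approx -0.00012162 - 2.1309 \cdot 10^{-5} i$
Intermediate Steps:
$o = -99$
$G{\left(w,q \right)} = 4 + w$
$K{\left(O \right)} = \sqrt{2} \sqrt{O}$ ($K{\left(O \right)} = \sqrt{2 O} = \sqrt{2} \sqrt{O}$)
$\frac{K{\left(-196 \right)} + G{\left(109,-86 \right)}}{H{\left(o \right)} + S} = \frac{\sqrt{2} \sqrt{-196} + \left(4 + 109\right)}{\left(-99\right)^{3} + 41171} = \frac{\sqrt{2} \cdot 14 i + 113}{-970299 + 41171} = \frac{14 i \sqrt{2} + 113}{-929128} = \left(113 + 14 i \sqrt{2}\right) \left(- \frac{1}{929128}\right) = - \frac{113}{929128} - \frac{7 i \sqrt{2}}{464564}$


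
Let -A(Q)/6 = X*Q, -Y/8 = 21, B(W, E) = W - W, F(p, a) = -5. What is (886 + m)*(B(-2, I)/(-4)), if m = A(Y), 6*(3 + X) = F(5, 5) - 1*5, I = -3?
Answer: 0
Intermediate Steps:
B(W, E) = 0
X = -14/3 (X = -3 + (-5 - 1*5)/6 = -3 + (-5 - 5)/6 = -3 + (⅙)*(-10) = -3 - 5/3 = -14/3 ≈ -4.6667)
Y = -168 (Y = -8*21 = -168)
A(Q) = 28*Q (A(Q) = -(-28)*Q = 28*Q)
m = -4704 (m = 28*(-168) = -4704)
(886 + m)*(B(-2, I)/(-4)) = (886 - 4704)*(0/(-4)) = -0*(-1)/4 = -3818*0 = 0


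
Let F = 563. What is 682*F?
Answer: 383966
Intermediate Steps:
682*F = 682*563 = 383966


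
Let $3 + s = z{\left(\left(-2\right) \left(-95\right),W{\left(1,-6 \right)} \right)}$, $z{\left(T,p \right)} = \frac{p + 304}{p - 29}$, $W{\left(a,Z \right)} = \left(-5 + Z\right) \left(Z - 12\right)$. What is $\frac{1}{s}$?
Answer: $- \frac{169}{5} \approx -33.8$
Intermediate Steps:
$W{\left(a,Z \right)} = \left(-12 + Z\right) \left(-5 + Z\right)$ ($W{\left(a,Z \right)} = \left(-5 + Z\right) \left(-12 + Z\right) = \left(-12 + Z\right) \left(-5 + Z\right)$)
$z{\left(T,p \right)} = \frac{304 + p}{-29 + p}$
$s = - \frac{5}{169}$ ($s = -3 + \frac{304 + \left(60 + \left(-6\right)^{2} - -102\right)}{-29 + \left(60 + \left(-6\right)^{2} - -102\right)} = -3 + \frac{304 + \left(60 + 36 + 102\right)}{-29 + \left(60 + 36 + 102\right)} = -3 + \frac{304 + 198}{-29 + 198} = -3 + \frac{1}{169} \cdot 502 = -3 + \frac{502}{169} = - \frac{5}{169} \approx -0.029586$)
$\frac{1}{s} = \frac{1}{- \frac{5}{169}} = - \frac{169}{5}$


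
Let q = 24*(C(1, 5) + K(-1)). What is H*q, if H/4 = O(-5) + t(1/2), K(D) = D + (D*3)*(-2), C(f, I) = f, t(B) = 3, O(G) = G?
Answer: -1152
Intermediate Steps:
K(D) = -5*D (K(D) = D + (3*D)*(-2) = D - 6*D = -5*D)
H = -8 (H = 4*(-5 + 3) = 4*(-2) = -8)
q = 144 (q = 24*(1 - 5*(-1)) = 24*(1 + 5) = 24*6 = 144)
H*q = -8*144 = -1152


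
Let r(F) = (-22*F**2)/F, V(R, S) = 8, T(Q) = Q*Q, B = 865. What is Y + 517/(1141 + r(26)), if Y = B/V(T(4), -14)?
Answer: 496321/4552 ≈ 109.03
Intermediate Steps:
T(Q) = Q**2
r(F) = -22*F
Y = 865/8 ≈ 108.13
Y + 517/(1141 + r(26)) = 865/8 + 517/(1141 - 22*26) = 865/8 + 517/(1141 - 572) = 865/8 + 517/569 = 496321/4552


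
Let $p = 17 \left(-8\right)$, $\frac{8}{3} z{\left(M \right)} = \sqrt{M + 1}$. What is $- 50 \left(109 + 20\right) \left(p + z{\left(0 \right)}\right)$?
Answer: $\frac{3499125}{4} \approx 8.7478 \cdot 10^{5}$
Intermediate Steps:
$z{\left(M \right)} = \frac{3 \sqrt{1 + M}}{8}$ ($z{\left(M \right)} = \frac{3 \sqrt{M + 1}}{8} = \frac{3 \sqrt{1 + M}}{8}$)
$p = -136$
$- 50 \left(109 + 20\right) \left(p + z{\left(0 \right)}\right) = - 50 \left(109 + 20\right) \left(-136 + \frac{3 \sqrt{1 + 0}}{8}\right) = - 50 \cdot 129 \left(-136 + \frac{3 \sqrt{1}}{8}\right) = - 50 \cdot 129 \left(-136 + \frac{3}{8} \cdot 1\right) = - 50 \cdot 129 \left(-136 + \frac{3}{8}\right) = - 50 \cdot 129 \left(- \frac{1085}{8}\right) = \left(-50\right) \left(- \frac{139965}{8}\right) = \frac{3499125}{4}$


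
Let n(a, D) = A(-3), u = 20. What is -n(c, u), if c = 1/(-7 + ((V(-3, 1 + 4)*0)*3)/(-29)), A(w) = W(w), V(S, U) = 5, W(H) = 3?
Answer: -3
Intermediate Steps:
A(w) = 3
c = -⅐ (c = 1/(-7 + ((5*0)*3)/(-29)) = 1/(-7 + (0*3)*(-1/29)) = 1/(-7 + 0*(-1/29)) = 1/(-7 + 0) = 1/(-7) = -⅐ ≈ -0.14286)
n(a, D) = 3
-n(c, u) = -1*3 = -3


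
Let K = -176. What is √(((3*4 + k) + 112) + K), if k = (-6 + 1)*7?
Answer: I*√87 ≈ 9.3274*I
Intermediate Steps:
k = -35 (k = -5*7 = -35)
√(((3*4 + k) + 112) + K) = √(((3*4 - 35) + 112) - 176) = √(((12 - 35) + 112) - 176) = √((-23 + 112) - 176) = √(89 - 176) = √(-87) = I*√87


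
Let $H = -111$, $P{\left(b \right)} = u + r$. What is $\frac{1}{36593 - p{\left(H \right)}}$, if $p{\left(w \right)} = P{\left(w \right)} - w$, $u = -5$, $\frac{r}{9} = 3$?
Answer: $\frac{1}{36460} \approx 2.7427 \cdot 10^{-5}$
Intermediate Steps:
$r = 27$ ($r = 9 \cdot 3 = 27$)
$P{\left(b \right)} = 22$ ($P{\left(b \right)} = -5 + 27 = 22$)
$p{\left(w \right)} = 22 - w$
$\frac{1}{36593 - p{\left(H \right)}} = \frac{1}{36593 - \left(22 - -111\right)} = \frac{1}{36593 - \left(22 + 111\right)} = \frac{1}{36593 - 133} = \frac{1}{36460}$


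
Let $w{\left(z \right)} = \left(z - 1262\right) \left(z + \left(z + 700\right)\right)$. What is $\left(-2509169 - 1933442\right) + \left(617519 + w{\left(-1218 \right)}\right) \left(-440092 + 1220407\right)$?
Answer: $3841329459074$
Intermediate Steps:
$w{\left(z \right)} = \left(-1262 + z\right) \left(700 + 2 z\right)$ ($w{\left(z \right)} = \left(-1262 + z\right) \left(z + \left(700 + z\right)\right) = \left(-1262 + z\right) \left(700 + 2 z\right)$)
$\left(-2509169 - 1933442\right) + \left(617519 + w{\left(-1218 \right)}\right) \left(-440092 + 1220407\right) = \left(-2509169 - 1933442\right) + \left(617519 - \left(-1338232 - 2967048\right)\right) \left(-440092 + 1220407\right) = -4442611 + \left(617519 + \left(-883400 + 2221632 + 2 \cdot 1483524\right)\right) 780315 = -4442611 + \left(617519 + \left(-883400 + 2221632 + 2967048\right)\right) 780315 = -4442611 + \left(617519 + 4305280\right) 780315 = -4442611 + 4922799 \cdot 780315 = -4442611 + 3841333901685 = 3841329459074$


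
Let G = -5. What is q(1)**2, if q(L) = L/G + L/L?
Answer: 16/25 ≈ 0.64000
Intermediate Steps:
q(L) = 1 - L/5 (q(L) = L/(-5) + L/L = L*(-1/5) + 1 = -L/5 + 1 = 1 - L/5)
q(1)**2 = (1 - 1/5*1)**2 = (1 - 1/5)**2 = (4/5)**2 = 16/25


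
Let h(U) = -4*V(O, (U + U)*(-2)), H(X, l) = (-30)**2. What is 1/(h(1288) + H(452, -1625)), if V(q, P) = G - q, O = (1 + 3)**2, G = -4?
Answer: 1/980 ≈ 0.0010204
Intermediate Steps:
O = 16 (O = 4**2 = 16)
V(q, P) = -4 - q
H(X, l) = 900
h(U) = 80 (h(U) = -4*(-4 - 1*16) = -4*(-4 - 16) = -4*(-20) = 80)
1/(h(1288) + H(452, -1625)) = 1/(80 + 900) = 1/980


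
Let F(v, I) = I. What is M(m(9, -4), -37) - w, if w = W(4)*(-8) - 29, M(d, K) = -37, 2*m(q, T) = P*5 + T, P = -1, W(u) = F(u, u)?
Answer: 24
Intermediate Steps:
W(u) = u
m(q, T) = -5/2 + T/2 (m(q, T) = (-1*5 + T)/2 = (-5 + T)/2 = -5/2 + T/2)
w = -61 (w = 4*(-8) - 29 = -32 - 29 = -61)
M(m(9, -4), -37) - w = -37 - 1*(-61) = -37 + 61 = 24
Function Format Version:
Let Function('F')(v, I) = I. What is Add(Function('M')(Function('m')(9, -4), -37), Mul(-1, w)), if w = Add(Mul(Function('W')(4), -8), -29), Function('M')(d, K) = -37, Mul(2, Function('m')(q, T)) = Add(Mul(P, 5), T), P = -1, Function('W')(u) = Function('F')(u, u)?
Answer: 24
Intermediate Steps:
Function('W')(u) = u
Function('m')(q, T) = Add(Rational(-5, 2), Mul(Rational(1, 2), T)) (Function('m')(q, T) = Mul(Rational(1, 2), Add(Mul(-1, 5), T)) = Mul(Rational(1, 2), Add(-5, T)) = Add(Rational(-5, 2), Mul(Rational(1, 2), T)))
w = -61 (w = Add(Mul(4, -8), -29) = Add(-32, -29) = -61)
Add(Function('M')(Function('m')(9, -4), -37), Mul(-1, w)) = Add(-37, Mul(-1, -61)) = Add(-37, 61) = 24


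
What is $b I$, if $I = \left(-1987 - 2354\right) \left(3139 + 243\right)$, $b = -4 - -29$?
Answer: $-367031550$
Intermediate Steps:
$b = 25$ ($b = -4 + 29 = 25$)
$I = -14681262$ ($I = \left(-4341\right) 3382 = -14681262$)
$b I = 25 \left(-14681262\right) = -367031550$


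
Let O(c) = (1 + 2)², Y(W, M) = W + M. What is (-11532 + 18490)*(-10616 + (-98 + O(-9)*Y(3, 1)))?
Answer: -74297524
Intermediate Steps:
Y(W, M) = M + W
O(c) = 9 (O(c) = 3² = 9)
(-11532 + 18490)*(-10616 + (-98 + O(-9)*Y(3, 1))) = (-11532 + 18490)*(-10616 + (-98 + 9*(1 + 3))) = 6958*(-10616 + (-98 + 9*4)) = 6958*(-10616 + (-98 + 36)) = 6958*(-10616 - 62) = 6958*(-10678) = -74297524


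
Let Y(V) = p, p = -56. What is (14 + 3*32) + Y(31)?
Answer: 54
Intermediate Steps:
Y(V) = -56
(14 + 3*32) + Y(31) = (14 + 3*32) - 56 = (14 + 96) - 56 = 110 - 56 = 54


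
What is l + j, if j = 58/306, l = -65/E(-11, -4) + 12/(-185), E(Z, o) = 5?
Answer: -364436/28305 ≈ -12.875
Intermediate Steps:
l = -2417/185 (l = -65/5 + 12/(-185) = -65*1/5 + 12*(-1/185) = -13 - 12/185 = -2417/185 ≈ -13.065)
j = 29/153 (j = 58*(1/306) = 29/153 ≈ 0.18954)
l + j = -2417/185 + 29/153 = -364436/28305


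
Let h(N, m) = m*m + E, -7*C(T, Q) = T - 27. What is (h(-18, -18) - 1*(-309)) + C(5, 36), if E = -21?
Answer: 4306/7 ≈ 615.14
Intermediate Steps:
C(T, Q) = 27/7 - T/7 (C(T, Q) = -(T - 27)/7 = -(-27 + T)/7 = 27/7 - T/7)
h(N, m) = -21 + m² (h(N, m) = m*m - 21 = m² - 21 = -21 + m²)
(h(-18, -18) - 1*(-309)) + C(5, 36) = ((-21 + (-18)²) - 1*(-309)) + (27/7 - ⅐*5) = ((-21 + 324) + 309) + (27/7 - 5/7) = (303 + 309) + 22/7 = 612 + 22/7 = 4306/7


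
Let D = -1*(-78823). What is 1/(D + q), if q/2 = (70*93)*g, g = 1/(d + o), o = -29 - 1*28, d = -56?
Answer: 113/8893979 ≈ 1.2705e-5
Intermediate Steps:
o = -57 (o = -29 - 28 = -57)
g = -1/113 (g = 1/(-56 - 57) = 1/(-113) = -1/113 ≈ -0.0088496)
q = -13020/113 (q = 2*((70*93)*(-1/113)) = 2*(6510*(-1/113)) = 2*(-6510/113) = -13020/113 ≈ -115.22)
D = 78823
1/(D + q) = 1/(78823 - 13020/113) = 1/(8893979/113) = 113/8893979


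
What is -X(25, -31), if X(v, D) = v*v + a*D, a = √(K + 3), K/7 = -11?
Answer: -625 + 31*I*√74 ≈ -625.0 + 266.67*I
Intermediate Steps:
K = -77 (K = 7*(-11) = -77)
a = I*√74 (a = √(-77 + 3) = √(-74) = I*√74 ≈ 8.6023*I)
X(v, D) = v² + I*D*√74 (X(v, D) = v*v + (I*√74)*D = v² + I*D*√74)
-X(25, -31) = -(25² + I*(-31)*√74) = -(625 - 31*I*√74) = -625 + 31*I*√74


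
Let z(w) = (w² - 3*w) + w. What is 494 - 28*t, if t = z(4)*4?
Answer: -402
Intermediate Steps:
z(w) = w² - 2*w
t = 32 (t = (4*(-2 + 4))*4 = (4*2)*4 = 8*4 = 32)
494 - 28*t = 494 - 28*32 = 494 - 896 = -402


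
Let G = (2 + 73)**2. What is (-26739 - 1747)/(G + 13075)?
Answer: -14243/9350 ≈ -1.5233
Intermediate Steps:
G = 5625 (G = 75**2 = 5625)
(-26739 - 1747)/(G + 13075) = (-26739 - 1747)/(5625 + 13075) = -28486/18700 = -28486*1/18700 = -14243/9350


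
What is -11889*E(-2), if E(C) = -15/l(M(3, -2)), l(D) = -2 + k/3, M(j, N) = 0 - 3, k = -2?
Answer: -535005/8 ≈ -66876.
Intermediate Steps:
M(j, N) = -3
l(D) = -8/3 (l(D) = -2 - 2/3 = -2 - 2*⅓ = -2 - ⅔ = -8/3)
E(C) = 45/8 (E(C) = -15/(-8/3) = -15*(-3/8) = 45/8)
-11889*E(-2) = -11889*45/8 = -535005/8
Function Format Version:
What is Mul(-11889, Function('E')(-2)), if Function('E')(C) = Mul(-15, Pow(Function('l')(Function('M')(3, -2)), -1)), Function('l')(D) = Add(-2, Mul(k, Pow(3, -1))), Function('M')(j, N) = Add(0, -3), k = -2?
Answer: Rational(-535005, 8) ≈ -66876.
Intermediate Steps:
Function('M')(j, N) = -3
Function('l')(D) = Rational(-8, 3) (Function('l')(D) = Add(-2, Mul(-2, Pow(3, -1))) = Add(-2, Mul(-2, Rational(1, 3))) = Add(-2, Rational(-2, 3)) = Rational(-8, 3))
Function('E')(C) = Rational(45, 8) (Function('E')(C) = Mul(-15, Pow(Rational(-8, 3), -1)) = Mul(-15, Rational(-3, 8)) = Rational(45, 8))
Mul(-11889, Function('E')(-2)) = Mul(-11889, Rational(45, 8)) = Rational(-535005, 8)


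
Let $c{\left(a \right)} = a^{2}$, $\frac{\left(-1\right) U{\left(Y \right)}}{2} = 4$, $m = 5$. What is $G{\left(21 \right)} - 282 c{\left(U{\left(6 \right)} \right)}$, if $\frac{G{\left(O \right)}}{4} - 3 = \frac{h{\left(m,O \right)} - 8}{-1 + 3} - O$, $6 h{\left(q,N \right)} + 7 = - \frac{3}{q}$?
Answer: $- \frac{272078}{15} \approx -18139.0$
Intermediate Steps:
$h{\left(q,N \right)} = - \frac{7}{6} - \frac{1}{2 q}$ ($h{\left(q,N \right)} = - \frac{7}{6} + \frac{\left(-3\right) \frac{1}{q}}{6} = - \frac{7}{6} - \frac{1}{2 q}$)
$U{\left(Y \right)} = -8$ ($U{\left(Y \right)} = \left(-2\right) 4 = -8$)
$G{\left(O \right)} = - \frac{98}{15} - 4 O$ ($G{\left(O \right)} = 12 + 4 \left(\frac{\frac{-3 - 35}{6 \cdot 5} - 8}{-1 + 3} - O\right) = 12 + 4 \left(\frac{\frac{1}{6} \cdot \frac{1}{5} \left(-3 - 35\right) - 8}{2} - O\right) = 12 + 4 \left(\left(\frac{1}{6} \cdot \frac{1}{5} \left(-38\right) - 8\right) \frac{1}{2} - O\right) = 12 + 4 \left(\left(- \frac{19}{15} - 8\right) \frac{1}{2} - O\right) = 12 + 4 \left(\left(- \frac{139}{15}\right) \frac{1}{2} - O\right) = 12 + 4 \left(- \frac{139}{30} - O\right) = 12 - \left(\frac{278}{15} + 4 O\right) = - \frac{98}{15} - 4 O$)
$G{\left(21 \right)} - 282 c{\left(U{\left(6 \right)} \right)} = \left(- \frac{98}{15} - 84\right) - 282 \left(-8\right)^{2} = \left(- \frac{98}{15} - 84\right) - 18048 = - \frac{1358}{15} - 18048 = - \frac{272078}{15}$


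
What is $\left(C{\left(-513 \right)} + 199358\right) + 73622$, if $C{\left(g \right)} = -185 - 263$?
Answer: $272532$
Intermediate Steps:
$C{\left(g \right)} = -448$
$\left(C{\left(-513 \right)} + 199358\right) + 73622 = \left(-448 + 199358\right) + 73622 = 198910 + 73622 = 272532$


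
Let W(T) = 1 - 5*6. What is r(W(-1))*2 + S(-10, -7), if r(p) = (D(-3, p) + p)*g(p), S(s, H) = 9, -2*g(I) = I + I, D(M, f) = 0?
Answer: -1673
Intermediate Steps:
g(I) = -I (g(I) = -(I + I)/2 = -I)
W(T) = -29 (W(T) = 1 - 30 = -29)
r(p) = -p² (r(p) = (0 + p)*(-p) = p*(-p) = -p²)
r(W(-1))*2 + S(-10, -7) = -1*(-29)²*2 + 9 = -1*841*2 + 9 = -841*2 + 9 = -1682 + 9 = -1673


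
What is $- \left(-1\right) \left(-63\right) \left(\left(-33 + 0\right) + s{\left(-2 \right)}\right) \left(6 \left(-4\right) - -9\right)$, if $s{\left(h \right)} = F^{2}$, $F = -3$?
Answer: $-22680$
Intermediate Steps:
$s{\left(h \right)} = 9$ ($s{\left(h \right)} = \left(-3\right)^{2} = 9$)
$- \left(-1\right) \left(-63\right) \left(\left(-33 + 0\right) + s{\left(-2 \right)}\right) \left(6 \left(-4\right) - -9\right) = - \left(-1\right) \left(-63\right) \left(\left(-33 + 0\right) + 9\right) \left(6 \left(-4\right) - -9\right) = \left(-1\right) 63 \left(-33 + 9\right) \left(-24 + 9\right) = \left(-63\right) \left(-24\right) \left(-15\right) = 1512 \left(-15\right) = -22680$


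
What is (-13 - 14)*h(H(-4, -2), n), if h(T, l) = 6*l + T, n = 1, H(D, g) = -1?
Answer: -135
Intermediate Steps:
h(T, l) = T + 6*l
(-13 - 14)*h(H(-4, -2), n) = (-13 - 14)*(-1 + 6*1) = -27*(-1 + 6) = -27*5 = -135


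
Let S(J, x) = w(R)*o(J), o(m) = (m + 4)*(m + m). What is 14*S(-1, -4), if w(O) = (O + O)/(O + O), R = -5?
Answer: -84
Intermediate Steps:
w(O) = 1 (w(O) = (2*O)/((2*O)) = (2*O)*(1/(2*O)) = 1)
o(m) = 2*m*(4 + m) (o(m) = (4 + m)*(2*m) = 2*m*(4 + m))
S(J, x) = 2*J*(4 + J) (S(J, x) = 1*(2*J*(4 + J)) = 2*J*(4 + J))
14*S(-1, -4) = 14*(2*(-1)*(4 - 1)) = 14*(2*(-1)*3) = 14*(-6) = -84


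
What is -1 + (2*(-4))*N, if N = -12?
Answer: 95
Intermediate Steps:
-1 + (2*(-4))*N = -1 + (2*(-4))*(-12) = -1 - 8*(-12) = -1 + 96 = 95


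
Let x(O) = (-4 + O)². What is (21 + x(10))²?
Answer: 3249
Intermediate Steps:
(21 + x(10))² = (21 + (-4 + 10)²)² = (21 + 6²)² = (21 + 36)² = 57² = 3249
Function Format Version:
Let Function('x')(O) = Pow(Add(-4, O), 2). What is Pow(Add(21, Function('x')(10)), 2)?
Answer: 3249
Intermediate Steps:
Pow(Add(21, Function('x')(10)), 2) = Pow(Add(21, Pow(Add(-4, 10), 2)), 2) = Pow(Add(21, Pow(6, 2)), 2) = Pow(Add(21, 36), 2) = Pow(57, 2) = 3249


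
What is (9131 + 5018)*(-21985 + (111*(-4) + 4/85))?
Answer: -26974516689/85 ≈ -3.1735e+8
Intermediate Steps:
(9131 + 5018)*(-21985 + (111*(-4) + 4/85)) = 14149*(-21985 + (-444 + 4*(1/85))) = 14149*(-21985 + (-444 + 4/85)) = 14149*(-21985 - 37736/85) = 14149*(-1906461/85) = -26974516689/85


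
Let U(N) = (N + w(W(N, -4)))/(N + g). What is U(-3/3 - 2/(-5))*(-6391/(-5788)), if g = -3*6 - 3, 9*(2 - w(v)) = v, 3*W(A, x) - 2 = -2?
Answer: -44737/625104 ≈ -0.071567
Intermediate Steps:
W(A, x) = 0 (W(A, x) = ⅔ + (⅓)*(-2) = ⅔ - ⅔ = 0)
w(v) = 2 - v/9
g = -21 (g = -18 - 3 = -21)
U(N) = (2 + N)/(-21 + N) (U(N) = (N + (2 - ⅑*0))/(N - 21) = (N + (2 + 0))/(-21 + N) = (N + 2)/(-21 + N) = (2 + N)/(-21 + N))
U(-3/3 - 2/(-5))*(-6391/(-5788)) = ((2 + (-3/3 - 2/(-5)))/(-21 + (-3/3 - 2/(-5))))*(-6391/(-5788)) = ((2 + (-3*⅓ - 2*(-⅕)))/(-21 + (-3*⅓ - 2*(-⅕))))*(-6391*(-1/5788)) = ((2 + (-1 + ⅖))/(-21 + (-1 + ⅖)))*(6391/5788) = ((2 - ⅗)/(-21 - ⅗))*(6391/5788) = ((7/5)/(-108/5))*(6391/5788) = -5/108*7/5*(6391/5788) = -7/108*6391/5788 = -44737/625104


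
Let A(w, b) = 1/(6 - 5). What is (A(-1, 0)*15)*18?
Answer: 270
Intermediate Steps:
A(w, b) = 1 (A(w, b) = 1/1 = 1)
(A(-1, 0)*15)*18 = (1*15)*18 = 15*18 = 270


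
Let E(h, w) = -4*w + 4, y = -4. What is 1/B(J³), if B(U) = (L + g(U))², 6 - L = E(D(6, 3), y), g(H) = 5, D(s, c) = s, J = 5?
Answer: 1/81 ≈ 0.012346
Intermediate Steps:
E(h, w) = 4 - 4*w
L = -14 (L = 6 - (4 - 4*(-4)) = 6 - (4 + 16) = 6 - 1*20 = 6 - 20 = -14)
B(U) = 81 (B(U) = (-14 + 5)² = (-9)² = 81)
1/B(J³) = 1/81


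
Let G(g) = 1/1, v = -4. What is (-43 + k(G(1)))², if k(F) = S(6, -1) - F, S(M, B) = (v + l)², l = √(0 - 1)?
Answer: 777 + 464*I ≈ 777.0 + 464.0*I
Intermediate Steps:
l = I (l = √(-1) = I ≈ 1.0*I)
G(g) = 1
S(M, B) = (-4 + I)²
k(F) = (4 - I)² - F
(-43 + k(G(1)))² = (-43 + ((4 - I)² - 1*1))² = (-43 + ((4 - I)² - 1))² = (-43 + (-1 + (4 - I)²))² = (-44 + (4 - I)²)²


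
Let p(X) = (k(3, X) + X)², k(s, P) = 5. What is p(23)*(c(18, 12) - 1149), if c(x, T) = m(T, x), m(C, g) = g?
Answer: -886704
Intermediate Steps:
c(x, T) = x
p(X) = (5 + X)²
p(23)*(c(18, 12) - 1149) = (5 + 23)²*(18 - 1149) = 28²*(-1131) = 784*(-1131) = -886704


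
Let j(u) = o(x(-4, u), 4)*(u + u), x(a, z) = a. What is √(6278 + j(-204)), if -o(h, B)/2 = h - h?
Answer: √6278 ≈ 79.234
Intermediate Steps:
o(h, B) = 0 (o(h, B) = -2*(h - h) = -2*0 = 0)
j(u) = 0 (j(u) = 0*(u + u) = 0*(2*u) = 0)
√(6278 + j(-204)) = √(6278 + 0) = √6278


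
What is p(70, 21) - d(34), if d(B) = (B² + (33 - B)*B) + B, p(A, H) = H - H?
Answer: -1156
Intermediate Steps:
p(A, H) = 0
d(B) = B + B² + B*(33 - B) (d(B) = (B² + B*(33 - B)) + B = B + B² + B*(33 - B))
p(70, 21) - d(34) = 0 - 34*34 = 0 - 1*1156 = 0 - 1156 = -1156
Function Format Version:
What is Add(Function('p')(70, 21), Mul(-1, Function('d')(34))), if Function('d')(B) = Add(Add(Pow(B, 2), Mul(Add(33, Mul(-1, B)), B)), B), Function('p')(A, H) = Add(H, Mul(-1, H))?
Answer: -1156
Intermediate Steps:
Function('p')(A, H) = 0
Function('d')(B) = Add(B, Pow(B, 2), Mul(B, Add(33, Mul(-1, B)))) (Function('d')(B) = Add(Add(Pow(B, 2), Mul(B, Add(33, Mul(-1, B)))), B) = Add(B, Pow(B, 2), Mul(B, Add(33, Mul(-1, B)))))
Add(Function('p')(70, 21), Mul(-1, Function('d')(34))) = Add(0, Mul(-1, Mul(34, 34))) = Add(0, Mul(-1, 1156)) = Add(0, -1156) = -1156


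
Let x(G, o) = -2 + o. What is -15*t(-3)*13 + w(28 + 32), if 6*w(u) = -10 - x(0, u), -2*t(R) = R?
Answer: -1823/6 ≈ -303.83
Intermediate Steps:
t(R) = -R/2
w(u) = -4/3 - u/6 (w(u) = (-10 - (-2 + u))/6 = (-10 + (2 - u))/6 = (-8 - u)/6 = -4/3 - u/6)
-15*t(-3)*13 + w(28 + 32) = -(-15)*(-3)/2*13 + (-4/3 - (28 + 32)/6) = -15*3/2*13 + (-4/3 - ⅙*60) = -45/2*13 + (-4/3 - 10) = -585/2 - 34/3 = -1823/6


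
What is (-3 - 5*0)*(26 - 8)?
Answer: -54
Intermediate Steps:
(-3 - 5*0)*(26 - 8) = (-3 + 0)*18 = -3*18 = -54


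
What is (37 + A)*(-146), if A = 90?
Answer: -18542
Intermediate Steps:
(37 + A)*(-146) = (37 + 90)*(-146) = 127*(-146) = -18542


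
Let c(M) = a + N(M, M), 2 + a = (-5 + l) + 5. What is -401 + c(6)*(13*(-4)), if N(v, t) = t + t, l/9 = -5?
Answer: 1419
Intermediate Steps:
l = -45 (l = 9*(-5) = -45)
a = -47 (a = -2 + ((-5 - 45) + 5) = -2 + (-50 + 5) = -2 - 45 = -47)
N(v, t) = 2*t
c(M) = -47 + 2*M
-401 + c(6)*(13*(-4)) = -401 + (-47 + 2*6)*(13*(-4)) = -401 + (-47 + 12)*(-52) = -401 - 35*(-52) = -401 + 1820 = 1419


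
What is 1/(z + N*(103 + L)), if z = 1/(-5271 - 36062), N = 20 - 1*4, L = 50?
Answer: 41333/101183183 ≈ 0.00040850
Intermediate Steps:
N = 16 (N = 20 - 4 = 16)
z = -1/41333 (z = 1/(-41333) = -1/41333 ≈ -2.4194e-5)
1/(z + N*(103 + L)) = 1/(-1/41333 + 16*(103 + 50)) = 1/(-1/41333 + 16*153) = 1/(-1/41333 + 2448) = 1/(101183183/41333) = 41333/101183183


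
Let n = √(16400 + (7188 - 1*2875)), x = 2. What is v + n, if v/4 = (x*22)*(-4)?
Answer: -704 + √20713 ≈ -560.08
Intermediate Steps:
n = √20713 (n = √(16400 + (7188 - 2875)) = √(16400 + 4313) = √20713 ≈ 143.92)
v = -704 (v = 4*((2*22)*(-4)) = 4*(44*(-4)) = 4*(-176) = -704)
v + n = -704 + √20713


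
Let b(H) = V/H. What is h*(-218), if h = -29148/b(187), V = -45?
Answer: -396082456/15 ≈ -2.6406e+7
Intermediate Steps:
b(H) = -45/H
h = 1816892/15 (h = -29148/((-45/187)) = -29148/((-45*1/187)) = -29148/(-45/187) = -29148*(-187/45) = 1816892/15 ≈ 1.2113e+5)
h*(-218) = (1816892/15)*(-218) = -396082456/15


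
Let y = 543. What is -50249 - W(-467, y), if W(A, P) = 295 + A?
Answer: -50077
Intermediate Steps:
-50249 - W(-467, y) = -50249 - (295 - 467) = -50249 - 1*(-172) = -50249 + 172 = -50077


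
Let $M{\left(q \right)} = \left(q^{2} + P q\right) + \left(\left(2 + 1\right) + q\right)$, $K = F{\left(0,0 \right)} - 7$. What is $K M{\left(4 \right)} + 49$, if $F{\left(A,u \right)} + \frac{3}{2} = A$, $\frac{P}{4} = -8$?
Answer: $\frac{1883}{2} \approx 941.5$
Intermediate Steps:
$P = -32$ ($P = 4 \left(-8\right) = -32$)
$F{\left(A,u \right)} = - \frac{3}{2} + A$
$K = - \frac{17}{2}$ ($K = \left(- \frac{3}{2} + 0\right) - 7 = - \frac{3}{2} - 7 = - \frac{17}{2} \approx -8.5$)
$M{\left(q \right)} = 3 + q^{2} - 31 q$ ($M{\left(q \right)} = \left(q^{2} - 32 q\right) + \left(\left(2 + 1\right) + q\right) = \left(q^{2} - 32 q\right) + \left(3 + q\right) = 3 + q^{2} - 31 q$)
$K M{\left(4 \right)} + 49 = - \frac{17 \left(3 + 4^{2} - 124\right)}{2} + 49 = - \frac{17 \left(3 + 16 - 124\right)}{2} + 49 = \left(- \frac{17}{2}\right) \left(-105\right) + 49 = \frac{1785}{2} + 49 = \frac{1883}{2}$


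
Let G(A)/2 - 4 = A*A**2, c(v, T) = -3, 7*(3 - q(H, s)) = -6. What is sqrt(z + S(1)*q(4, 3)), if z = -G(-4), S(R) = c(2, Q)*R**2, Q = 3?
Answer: sqrt(5313)/7 ≈ 10.413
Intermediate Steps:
q(H, s) = 27/7 (q(H, s) = 3 - 1/7*(-6) = 3 + 6/7 = 27/7)
S(R) = -3*R**2
G(A) = 8 + 2*A**3 (G(A) = 8 + 2*(A*A**2) = 8 + 2*A**3)
z = 120 (z = -(8 + 2*(-4)**3) = -(8 + 2*(-64)) = -(8 - 128) = -1*(-120) = 120)
sqrt(z + S(1)*q(4, 3)) = sqrt(120 - 3*1**2*(27/7)) = sqrt(120 - 3*1*(27/7)) = sqrt(120 - 3*27/7) = sqrt(120 - 81/7) = sqrt(759/7) = sqrt(5313)/7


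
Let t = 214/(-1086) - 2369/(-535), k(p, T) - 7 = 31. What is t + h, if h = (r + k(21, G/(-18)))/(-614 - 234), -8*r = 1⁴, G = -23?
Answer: 8250340633/1970785920 ≈ 4.1863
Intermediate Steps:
k(p, T) = 38 (k(p, T) = 7 + 31 = 38)
r = -⅛ (r = -⅛*1⁴ = -⅛*1 = -⅛ ≈ -0.12500)
t = 1229122/290505 (t = 214*(-1/1086) - 2369*(-1/535) = -107/543 + 2369/535 = 1229122/290505 ≈ 4.2310)
h = -303/6784 (h = (-⅛ + 38)/(-614 - 234) = (303/8)/(-848) = (303/8)*(-1/848) = -303/6784 ≈ -0.044664)
t + h = 1229122/290505 - 303/6784 = 8250340633/1970785920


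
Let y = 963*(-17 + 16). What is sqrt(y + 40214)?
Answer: sqrt(39251) ≈ 198.12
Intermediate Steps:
y = -963 (y = 963*(-1) = -963)
sqrt(y + 40214) = sqrt(-963 + 40214) = sqrt(39251)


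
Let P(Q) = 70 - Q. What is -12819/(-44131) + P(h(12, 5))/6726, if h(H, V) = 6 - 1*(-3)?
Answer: 88912585/296825106 ≈ 0.29955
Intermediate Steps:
h(H, V) = 9 (h(H, V) = 6 + 3 = 9)
-12819/(-44131) + P(h(12, 5))/6726 = -12819/(-44131) + (70 - 1*9)/6726 = -12819*(-1/44131) + (70 - 9)*(1/6726) = 12819/44131 + 61*(1/6726) = 12819/44131 + 61/6726 = 88912585/296825106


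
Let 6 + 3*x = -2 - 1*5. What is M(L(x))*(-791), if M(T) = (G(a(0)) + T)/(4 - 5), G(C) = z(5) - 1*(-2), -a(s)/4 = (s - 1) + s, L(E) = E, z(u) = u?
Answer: 6328/3 ≈ 2109.3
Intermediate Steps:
x = -13/3 (x = -2 + (-2 - 1*5)/3 = -2 + (-2 - 5)/3 = -2 + (⅓)*(-7) = -2 - 7/3 = -13/3 ≈ -4.3333)
a(s) = 4 - 8*s (a(s) = -4*((s - 1) + s) = -4*((-1 + s) + s) = -4*(-1 + 2*s) = 4 - 8*s)
G(C) = 7 (G(C) = 5 - 1*(-2) = 5 + 2 = 7)
M(T) = -7 - T (M(T) = (7 + T)/(4 - 5) = (7 + T)/(-1) = (7 + T)*(-1) = -7 - T)
M(L(x))*(-791) = (-7 - 1*(-13/3))*(-791) = (-7 + 13/3)*(-791) = -8/3*(-791) = 6328/3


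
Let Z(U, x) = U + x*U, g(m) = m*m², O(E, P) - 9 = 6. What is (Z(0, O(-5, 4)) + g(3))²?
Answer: 729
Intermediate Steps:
O(E, P) = 15 (O(E, P) = 9 + 6 = 15)
g(m) = m³
Z(U, x) = U + U*x
(Z(0, O(-5, 4)) + g(3))² = (0*(1 + 15) + 3³)² = (0*16 + 27)² = (0 + 27)² = 27² = 729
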